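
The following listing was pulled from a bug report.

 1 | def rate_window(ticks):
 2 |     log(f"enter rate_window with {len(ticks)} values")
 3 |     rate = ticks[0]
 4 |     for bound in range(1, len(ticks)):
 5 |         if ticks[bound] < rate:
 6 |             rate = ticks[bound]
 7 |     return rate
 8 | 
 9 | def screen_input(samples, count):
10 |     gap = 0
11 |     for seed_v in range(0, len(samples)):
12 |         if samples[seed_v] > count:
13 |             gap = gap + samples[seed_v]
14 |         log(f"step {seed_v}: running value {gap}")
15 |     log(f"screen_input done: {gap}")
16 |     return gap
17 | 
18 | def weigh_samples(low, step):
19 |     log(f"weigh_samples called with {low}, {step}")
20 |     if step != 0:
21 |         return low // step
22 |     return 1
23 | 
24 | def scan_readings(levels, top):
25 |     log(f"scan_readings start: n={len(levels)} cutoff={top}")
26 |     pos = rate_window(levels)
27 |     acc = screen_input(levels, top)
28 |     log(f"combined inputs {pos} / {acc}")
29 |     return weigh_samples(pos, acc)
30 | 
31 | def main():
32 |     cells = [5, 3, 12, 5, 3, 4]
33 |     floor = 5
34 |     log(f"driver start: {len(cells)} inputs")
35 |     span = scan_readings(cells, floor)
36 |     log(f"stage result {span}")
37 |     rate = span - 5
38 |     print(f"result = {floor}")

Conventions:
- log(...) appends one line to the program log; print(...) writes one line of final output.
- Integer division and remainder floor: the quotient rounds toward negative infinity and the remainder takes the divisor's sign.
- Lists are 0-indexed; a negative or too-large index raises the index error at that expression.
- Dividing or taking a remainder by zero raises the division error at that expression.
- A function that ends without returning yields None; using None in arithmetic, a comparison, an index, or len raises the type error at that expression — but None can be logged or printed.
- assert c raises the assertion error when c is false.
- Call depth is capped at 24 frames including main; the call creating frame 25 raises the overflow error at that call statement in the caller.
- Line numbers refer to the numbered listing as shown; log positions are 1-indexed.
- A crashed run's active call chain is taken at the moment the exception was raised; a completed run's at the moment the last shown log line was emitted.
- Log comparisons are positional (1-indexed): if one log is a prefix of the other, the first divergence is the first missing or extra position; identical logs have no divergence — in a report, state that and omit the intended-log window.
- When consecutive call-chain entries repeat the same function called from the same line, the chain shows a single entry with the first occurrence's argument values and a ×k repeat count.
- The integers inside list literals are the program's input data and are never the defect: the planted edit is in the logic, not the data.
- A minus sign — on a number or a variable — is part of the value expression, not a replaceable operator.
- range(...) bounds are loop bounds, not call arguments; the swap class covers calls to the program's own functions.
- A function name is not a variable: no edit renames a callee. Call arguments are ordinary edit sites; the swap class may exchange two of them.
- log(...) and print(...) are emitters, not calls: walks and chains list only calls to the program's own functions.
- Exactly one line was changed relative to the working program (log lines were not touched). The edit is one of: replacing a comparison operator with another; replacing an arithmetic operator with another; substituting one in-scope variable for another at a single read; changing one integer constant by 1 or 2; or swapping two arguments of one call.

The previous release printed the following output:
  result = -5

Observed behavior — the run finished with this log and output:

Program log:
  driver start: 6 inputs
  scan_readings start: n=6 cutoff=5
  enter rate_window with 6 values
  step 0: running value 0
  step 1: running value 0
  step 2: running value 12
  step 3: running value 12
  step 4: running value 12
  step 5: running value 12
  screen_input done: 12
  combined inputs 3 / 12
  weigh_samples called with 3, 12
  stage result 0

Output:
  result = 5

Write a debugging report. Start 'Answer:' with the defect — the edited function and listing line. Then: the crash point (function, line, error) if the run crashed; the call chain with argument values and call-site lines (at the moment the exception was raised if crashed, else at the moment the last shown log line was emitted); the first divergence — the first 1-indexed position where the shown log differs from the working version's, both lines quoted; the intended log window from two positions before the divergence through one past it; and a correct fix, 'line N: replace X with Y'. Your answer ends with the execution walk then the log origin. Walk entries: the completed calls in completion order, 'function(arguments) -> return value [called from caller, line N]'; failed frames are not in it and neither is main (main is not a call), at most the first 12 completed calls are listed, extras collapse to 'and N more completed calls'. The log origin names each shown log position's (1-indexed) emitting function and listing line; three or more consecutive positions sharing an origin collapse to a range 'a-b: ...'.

Answer: the defect is in main at line 38.
Core observation: Every logged value matches the working version; the printed result is what differs.
Call chain: main.
First divergence: none (the log streams are identical).
Execution walk:
  rate_window([5, 3, 12, 5, 3, 4]) -> 3  [called from scan_readings, line 26]
  screen_input([5, 3, 12, 5, 3, 4], 5) -> 12  [called from scan_readings, line 27]
  weigh_samples(3, 12) -> 0  [called from scan_readings, line 29]
  scan_readings([5, 3, 12, 5, 3, 4], 5) -> 0  [called from main, line 35]
Log line origins:
  1: logged in main at line 34
  2: logged in scan_readings at line 25
  3: logged in rate_window at line 2
  4-9: logged in screen_input at line 14
  10: logged in screen_input at line 15
  11: logged in scan_readings at line 28
  12: logged in weigh_samples at line 19
  13: logged in main at line 36
A correct fix: line 38: replace `floor` with `rate`.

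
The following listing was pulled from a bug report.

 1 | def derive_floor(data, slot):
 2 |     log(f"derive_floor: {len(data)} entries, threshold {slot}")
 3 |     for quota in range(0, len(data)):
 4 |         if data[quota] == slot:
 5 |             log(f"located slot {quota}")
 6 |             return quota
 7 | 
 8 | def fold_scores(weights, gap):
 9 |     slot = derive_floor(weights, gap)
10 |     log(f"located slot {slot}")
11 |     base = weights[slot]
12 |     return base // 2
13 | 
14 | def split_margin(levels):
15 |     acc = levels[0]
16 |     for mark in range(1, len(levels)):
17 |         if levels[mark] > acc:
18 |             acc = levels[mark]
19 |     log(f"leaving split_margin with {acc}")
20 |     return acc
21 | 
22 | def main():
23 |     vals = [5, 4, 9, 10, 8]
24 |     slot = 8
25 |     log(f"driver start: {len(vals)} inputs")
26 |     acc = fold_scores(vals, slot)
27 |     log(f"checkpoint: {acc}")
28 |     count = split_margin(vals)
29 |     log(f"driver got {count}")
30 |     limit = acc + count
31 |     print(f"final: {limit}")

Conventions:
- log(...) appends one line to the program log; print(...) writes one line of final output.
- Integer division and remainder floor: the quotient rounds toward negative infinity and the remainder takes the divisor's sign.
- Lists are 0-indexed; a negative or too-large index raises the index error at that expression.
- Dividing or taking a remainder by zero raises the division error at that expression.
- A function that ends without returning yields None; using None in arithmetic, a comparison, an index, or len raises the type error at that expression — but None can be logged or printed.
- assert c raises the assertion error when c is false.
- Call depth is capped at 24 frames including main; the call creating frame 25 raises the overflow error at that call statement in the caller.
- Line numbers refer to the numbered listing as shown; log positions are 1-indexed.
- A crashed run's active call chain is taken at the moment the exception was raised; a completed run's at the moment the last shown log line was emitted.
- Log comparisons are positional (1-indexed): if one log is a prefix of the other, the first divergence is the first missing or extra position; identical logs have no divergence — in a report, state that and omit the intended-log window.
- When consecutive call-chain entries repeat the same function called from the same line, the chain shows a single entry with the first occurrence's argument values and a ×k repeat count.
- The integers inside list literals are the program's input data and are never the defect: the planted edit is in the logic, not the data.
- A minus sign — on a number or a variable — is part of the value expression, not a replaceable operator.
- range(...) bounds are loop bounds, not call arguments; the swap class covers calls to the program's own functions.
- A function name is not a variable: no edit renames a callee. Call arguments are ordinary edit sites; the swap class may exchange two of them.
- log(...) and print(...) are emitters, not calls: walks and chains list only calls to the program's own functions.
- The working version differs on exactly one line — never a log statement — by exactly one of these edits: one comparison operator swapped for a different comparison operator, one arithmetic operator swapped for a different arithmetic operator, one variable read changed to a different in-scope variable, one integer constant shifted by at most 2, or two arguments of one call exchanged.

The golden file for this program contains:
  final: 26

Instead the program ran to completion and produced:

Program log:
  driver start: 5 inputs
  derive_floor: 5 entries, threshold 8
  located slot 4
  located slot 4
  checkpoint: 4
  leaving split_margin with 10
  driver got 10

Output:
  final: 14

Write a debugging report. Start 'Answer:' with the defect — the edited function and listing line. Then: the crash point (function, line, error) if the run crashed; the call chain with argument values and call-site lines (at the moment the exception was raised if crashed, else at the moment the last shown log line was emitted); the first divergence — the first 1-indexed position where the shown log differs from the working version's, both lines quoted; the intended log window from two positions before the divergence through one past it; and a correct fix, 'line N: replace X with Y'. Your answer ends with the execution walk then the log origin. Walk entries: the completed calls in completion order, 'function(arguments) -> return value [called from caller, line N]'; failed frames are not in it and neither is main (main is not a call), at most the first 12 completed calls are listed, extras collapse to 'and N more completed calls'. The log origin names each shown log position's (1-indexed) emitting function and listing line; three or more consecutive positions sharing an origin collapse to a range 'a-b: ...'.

Answer: the defect is in fold_scores at line 12.
The tell: The earliest visible damage is log position 5 — 'checkpoint: 4' rather than the intended 'checkpoint: 16'.
Call chain: main.
First divergence: position 5; shown 'checkpoint: 4' vs intended 'checkpoint: 16'.
Intended log window:
  3: located slot 4
  4: located slot 4
  5: checkpoint: 16
  6: leaving split_margin with 10
Execution walk:
  derive_floor([5, 4, 9, 10, 8], 8) -> 4  [called from fold_scores, line 9]
  fold_scores([5, 4, 9, 10, 8], 8) -> 4  [called from main, line 26]
  split_margin([5, 4, 9, 10, 8]) -> 10  [called from main, line 28]
Origin of each log line:
  1: from main, line 25
  2: from derive_floor, line 2
  3: from derive_floor, line 5
  4: from fold_scores, line 10
  5: from main, line 27
  6: from split_margin, line 19
  7: from main, line 29
A correct fix: line 12: replace `//` with `*`.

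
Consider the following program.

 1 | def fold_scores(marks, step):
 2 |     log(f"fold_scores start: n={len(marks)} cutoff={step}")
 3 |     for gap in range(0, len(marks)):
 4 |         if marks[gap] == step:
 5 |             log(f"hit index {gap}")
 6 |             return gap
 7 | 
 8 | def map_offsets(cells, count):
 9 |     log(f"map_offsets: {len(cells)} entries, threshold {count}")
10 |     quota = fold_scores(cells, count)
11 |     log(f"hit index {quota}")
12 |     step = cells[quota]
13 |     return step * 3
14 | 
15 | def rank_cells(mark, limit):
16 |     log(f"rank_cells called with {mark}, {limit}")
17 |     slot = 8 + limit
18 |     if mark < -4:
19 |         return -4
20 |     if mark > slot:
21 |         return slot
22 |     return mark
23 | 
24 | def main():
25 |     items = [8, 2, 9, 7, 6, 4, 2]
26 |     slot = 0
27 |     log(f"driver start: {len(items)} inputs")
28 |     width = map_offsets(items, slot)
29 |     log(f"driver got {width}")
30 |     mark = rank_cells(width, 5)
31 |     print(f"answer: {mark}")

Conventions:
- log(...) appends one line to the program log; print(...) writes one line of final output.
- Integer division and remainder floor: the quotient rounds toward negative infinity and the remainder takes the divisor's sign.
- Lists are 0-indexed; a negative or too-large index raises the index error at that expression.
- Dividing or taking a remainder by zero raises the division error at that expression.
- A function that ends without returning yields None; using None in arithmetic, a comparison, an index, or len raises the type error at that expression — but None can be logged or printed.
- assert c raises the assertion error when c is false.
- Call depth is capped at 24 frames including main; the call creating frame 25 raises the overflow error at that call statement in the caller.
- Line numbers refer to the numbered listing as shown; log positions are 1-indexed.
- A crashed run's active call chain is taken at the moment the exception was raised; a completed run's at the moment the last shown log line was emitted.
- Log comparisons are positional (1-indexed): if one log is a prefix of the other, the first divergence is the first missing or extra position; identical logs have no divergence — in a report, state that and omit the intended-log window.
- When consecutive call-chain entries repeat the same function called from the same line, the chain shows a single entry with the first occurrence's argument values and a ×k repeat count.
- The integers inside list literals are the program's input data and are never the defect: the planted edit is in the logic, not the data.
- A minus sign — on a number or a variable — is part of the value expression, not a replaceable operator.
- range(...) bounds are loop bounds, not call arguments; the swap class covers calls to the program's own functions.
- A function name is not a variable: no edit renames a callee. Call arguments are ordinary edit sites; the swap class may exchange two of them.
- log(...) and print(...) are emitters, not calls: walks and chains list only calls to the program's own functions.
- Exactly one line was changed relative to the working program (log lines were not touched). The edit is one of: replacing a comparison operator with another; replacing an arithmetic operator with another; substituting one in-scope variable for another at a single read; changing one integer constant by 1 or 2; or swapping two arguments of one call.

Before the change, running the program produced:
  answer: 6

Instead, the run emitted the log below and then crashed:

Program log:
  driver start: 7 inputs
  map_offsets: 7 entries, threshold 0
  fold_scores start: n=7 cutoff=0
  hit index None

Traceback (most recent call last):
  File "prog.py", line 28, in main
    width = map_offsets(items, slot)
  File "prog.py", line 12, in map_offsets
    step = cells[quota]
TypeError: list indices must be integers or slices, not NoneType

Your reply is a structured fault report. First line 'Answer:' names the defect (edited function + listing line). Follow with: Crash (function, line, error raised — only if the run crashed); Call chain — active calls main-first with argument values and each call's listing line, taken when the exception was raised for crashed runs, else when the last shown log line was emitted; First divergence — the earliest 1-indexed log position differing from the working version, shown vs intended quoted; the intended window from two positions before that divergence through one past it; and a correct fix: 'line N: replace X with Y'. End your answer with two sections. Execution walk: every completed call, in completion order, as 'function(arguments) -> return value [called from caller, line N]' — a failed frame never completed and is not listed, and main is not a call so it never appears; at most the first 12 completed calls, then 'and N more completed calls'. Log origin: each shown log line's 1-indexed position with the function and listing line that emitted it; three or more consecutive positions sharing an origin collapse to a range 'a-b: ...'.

Answer: the defect is in main at line 26.
Core observation: At log position 2 the runs split — shown 'map_offsets: 7 entries, threshold 0', but the working version logs 'map_offsets: 7 entries, threshold 2'.
Crash: map_offsets, line 12, TypeError.
Call chain: main -> map_offsets([8, 2, 9, 7, 6, 4, 2], 0) (called at line 28).
First divergence: position 2 — shown 'map_offsets: 7 entries, threshold 0', intended 'map_offsets: 7 entries, threshold 2'.
Intended log window:
  1: driver start: 7 inputs
  2: map_offsets: 7 entries, threshold 2
  3: fold_scores start: n=7 cutoff=2
Execution walk:
  fold_scores([8, 2, 9, 7, 6, 4, 2], 0) -> None  [called from map_offsets, line 10]
Origin of each log line:
  1: logged in main at line 27
  2: logged in map_offsets at line 9
  3: logged in fold_scores at line 2
  4: logged in map_offsets at line 11
A correct fix: line 26: replace `0` with `2`.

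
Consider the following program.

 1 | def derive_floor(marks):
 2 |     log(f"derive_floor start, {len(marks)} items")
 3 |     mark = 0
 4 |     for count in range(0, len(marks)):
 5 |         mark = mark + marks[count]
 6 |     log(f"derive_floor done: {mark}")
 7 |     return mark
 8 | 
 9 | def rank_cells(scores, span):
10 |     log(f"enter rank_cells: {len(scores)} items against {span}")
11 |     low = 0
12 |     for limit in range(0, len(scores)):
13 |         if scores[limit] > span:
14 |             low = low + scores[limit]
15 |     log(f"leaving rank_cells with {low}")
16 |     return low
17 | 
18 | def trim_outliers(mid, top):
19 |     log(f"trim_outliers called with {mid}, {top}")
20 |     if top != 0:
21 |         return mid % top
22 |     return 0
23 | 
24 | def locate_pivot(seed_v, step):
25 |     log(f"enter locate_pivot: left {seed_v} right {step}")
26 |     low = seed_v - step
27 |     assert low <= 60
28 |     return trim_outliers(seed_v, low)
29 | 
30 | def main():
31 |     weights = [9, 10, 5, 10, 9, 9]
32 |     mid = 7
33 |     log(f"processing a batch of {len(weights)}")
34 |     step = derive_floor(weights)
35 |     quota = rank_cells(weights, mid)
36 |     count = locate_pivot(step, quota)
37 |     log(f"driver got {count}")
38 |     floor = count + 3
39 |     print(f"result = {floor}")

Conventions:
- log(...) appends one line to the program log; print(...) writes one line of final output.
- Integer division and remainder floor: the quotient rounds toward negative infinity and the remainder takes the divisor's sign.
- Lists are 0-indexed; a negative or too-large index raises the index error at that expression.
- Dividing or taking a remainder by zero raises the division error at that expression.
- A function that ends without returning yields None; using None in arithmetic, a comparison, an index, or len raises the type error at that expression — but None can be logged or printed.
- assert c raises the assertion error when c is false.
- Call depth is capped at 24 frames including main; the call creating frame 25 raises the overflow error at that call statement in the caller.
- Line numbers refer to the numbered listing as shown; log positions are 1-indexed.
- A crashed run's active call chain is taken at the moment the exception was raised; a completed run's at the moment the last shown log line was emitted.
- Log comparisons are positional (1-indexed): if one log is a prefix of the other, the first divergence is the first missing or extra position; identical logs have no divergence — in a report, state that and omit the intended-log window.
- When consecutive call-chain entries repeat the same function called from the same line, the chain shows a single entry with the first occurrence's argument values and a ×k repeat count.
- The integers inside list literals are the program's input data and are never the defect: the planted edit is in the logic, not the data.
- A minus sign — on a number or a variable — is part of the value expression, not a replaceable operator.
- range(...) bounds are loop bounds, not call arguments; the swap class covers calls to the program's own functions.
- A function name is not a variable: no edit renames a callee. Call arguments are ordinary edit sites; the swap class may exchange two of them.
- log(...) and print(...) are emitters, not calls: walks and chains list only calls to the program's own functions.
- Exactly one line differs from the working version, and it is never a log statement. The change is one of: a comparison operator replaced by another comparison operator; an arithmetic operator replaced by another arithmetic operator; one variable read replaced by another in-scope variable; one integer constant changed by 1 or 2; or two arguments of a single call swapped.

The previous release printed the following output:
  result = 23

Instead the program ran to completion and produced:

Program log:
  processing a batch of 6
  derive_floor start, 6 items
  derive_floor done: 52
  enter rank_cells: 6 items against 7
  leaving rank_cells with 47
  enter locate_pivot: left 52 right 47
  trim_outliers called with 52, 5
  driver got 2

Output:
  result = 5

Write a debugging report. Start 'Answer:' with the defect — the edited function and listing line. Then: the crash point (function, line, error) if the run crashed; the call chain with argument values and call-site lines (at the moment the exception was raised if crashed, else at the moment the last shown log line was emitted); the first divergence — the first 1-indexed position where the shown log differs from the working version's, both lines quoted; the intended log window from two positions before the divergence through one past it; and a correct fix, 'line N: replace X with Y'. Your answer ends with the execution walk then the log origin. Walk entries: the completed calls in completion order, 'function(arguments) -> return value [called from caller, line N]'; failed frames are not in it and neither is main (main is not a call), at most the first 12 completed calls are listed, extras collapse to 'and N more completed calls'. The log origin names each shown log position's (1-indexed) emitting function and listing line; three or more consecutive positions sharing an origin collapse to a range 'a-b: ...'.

Answer: the defect is in main at line 32.
Key observation: The earliest visible damage is log position 4 — 'enter rank_cells: 6 items against 7' rather than the intended 'enter rank_cells: 6 items against 9'.
Call chain: main.
First divergence: position 4 — the shown line 'enter rank_cells: 6 items against 7' should read 'enter rank_cells: 6 items against 9'.
Intended log window:
  2: derive_floor start, 6 items
  3: derive_floor done: 52
  4: enter rank_cells: 6 items against 9
  5: leaving rank_cells with 20
Execution walk:
  derive_floor([9, 10, 5, 10, 9, 9]) -> 52  [called from main, line 34]
  rank_cells([9, 10, 5, 10, 9, 9], 7) -> 47  [called from main, line 35]
  trim_outliers(52, 5) -> 2  [called from locate_pivot, line 28]
  locate_pivot(52, 47) -> 2  [called from main, line 36]
Origin of each log line:
  1: logged in main at line 33
  2: logged in derive_floor at line 2
  3: logged in derive_floor at line 6
  4: logged in rank_cells at line 10
  5: logged in rank_cells at line 15
  6: logged in locate_pivot at line 25
  7: logged in trim_outliers at line 19
  8: logged in main at line 37
A correct fix: line 32: replace `7` with `9`.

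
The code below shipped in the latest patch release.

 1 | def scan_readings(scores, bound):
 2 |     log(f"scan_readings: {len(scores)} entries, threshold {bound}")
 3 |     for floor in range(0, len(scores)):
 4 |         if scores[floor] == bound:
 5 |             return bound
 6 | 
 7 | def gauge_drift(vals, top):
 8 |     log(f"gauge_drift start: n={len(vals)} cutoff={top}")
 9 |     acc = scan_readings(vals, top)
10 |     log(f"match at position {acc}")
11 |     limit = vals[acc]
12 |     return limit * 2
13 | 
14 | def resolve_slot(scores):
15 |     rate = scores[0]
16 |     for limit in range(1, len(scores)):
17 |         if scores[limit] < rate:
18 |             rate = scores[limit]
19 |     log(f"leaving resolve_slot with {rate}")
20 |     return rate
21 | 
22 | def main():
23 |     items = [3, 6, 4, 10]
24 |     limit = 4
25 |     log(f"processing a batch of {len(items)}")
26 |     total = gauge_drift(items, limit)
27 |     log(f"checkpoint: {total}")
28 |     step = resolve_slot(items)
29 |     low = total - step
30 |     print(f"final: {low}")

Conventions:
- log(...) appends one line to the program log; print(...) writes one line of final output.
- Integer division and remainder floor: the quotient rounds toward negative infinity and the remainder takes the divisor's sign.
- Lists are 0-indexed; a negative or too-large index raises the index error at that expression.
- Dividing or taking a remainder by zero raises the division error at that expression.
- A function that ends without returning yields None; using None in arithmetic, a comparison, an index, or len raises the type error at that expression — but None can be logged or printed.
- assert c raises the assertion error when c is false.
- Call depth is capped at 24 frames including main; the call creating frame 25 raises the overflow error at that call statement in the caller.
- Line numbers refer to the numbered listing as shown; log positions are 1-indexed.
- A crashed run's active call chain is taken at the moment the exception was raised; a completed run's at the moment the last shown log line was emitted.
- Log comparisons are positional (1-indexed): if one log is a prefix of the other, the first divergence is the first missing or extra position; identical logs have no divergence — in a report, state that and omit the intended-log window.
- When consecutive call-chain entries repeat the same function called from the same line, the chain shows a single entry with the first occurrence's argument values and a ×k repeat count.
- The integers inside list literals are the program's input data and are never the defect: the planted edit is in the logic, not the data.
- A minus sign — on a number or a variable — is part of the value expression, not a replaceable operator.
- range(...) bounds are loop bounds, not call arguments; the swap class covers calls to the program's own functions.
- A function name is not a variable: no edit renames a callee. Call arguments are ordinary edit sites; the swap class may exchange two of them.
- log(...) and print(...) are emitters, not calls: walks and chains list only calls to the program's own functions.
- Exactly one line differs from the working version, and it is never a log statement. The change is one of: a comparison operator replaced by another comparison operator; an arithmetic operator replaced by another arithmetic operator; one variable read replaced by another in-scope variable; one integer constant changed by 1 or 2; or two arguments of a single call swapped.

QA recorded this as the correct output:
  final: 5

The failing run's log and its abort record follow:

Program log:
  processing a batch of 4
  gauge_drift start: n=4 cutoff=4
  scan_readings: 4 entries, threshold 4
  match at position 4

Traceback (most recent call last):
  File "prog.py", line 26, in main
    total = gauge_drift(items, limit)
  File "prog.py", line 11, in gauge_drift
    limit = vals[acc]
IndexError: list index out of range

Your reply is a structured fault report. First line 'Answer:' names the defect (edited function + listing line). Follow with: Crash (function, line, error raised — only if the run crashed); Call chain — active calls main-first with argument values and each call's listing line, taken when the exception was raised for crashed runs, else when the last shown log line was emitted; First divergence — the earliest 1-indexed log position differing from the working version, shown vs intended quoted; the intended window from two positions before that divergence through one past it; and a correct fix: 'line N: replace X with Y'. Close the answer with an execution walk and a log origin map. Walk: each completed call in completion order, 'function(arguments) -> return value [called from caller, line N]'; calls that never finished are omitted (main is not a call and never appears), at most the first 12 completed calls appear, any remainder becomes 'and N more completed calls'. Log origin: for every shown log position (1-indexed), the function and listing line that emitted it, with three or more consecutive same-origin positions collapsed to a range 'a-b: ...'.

Answer: the defect is in scan_readings at line 5.
Key observation: Log line 4 is where behavior first shows: 'match at position 4' appears instead of 'match at position 2'.
Crash: gauge_drift, line 11, IndexError.
Call chain: main -> gauge_drift([3, 6, 4, 10], 4) (called at line 26).
First divergence: position 4 — the shown line 'match at position 4' should read 'match at position 2'.
Intended log window:
  2: gauge_drift start: n=4 cutoff=4
  3: scan_readings: 4 entries, threshold 4
  4: match at position 2
  5: checkpoint: 8
Execution walk:
  scan_readings([3, 6, 4, 10], 4) -> 4  [called from gauge_drift, line 9]
Log line origins:
  1: emitted by main (line 25)
  2: emitted by gauge_drift (line 8)
  3: emitted by scan_readings (line 2)
  4: emitted by gauge_drift (line 10)
A correct fix: line 5: replace `bound` with `floor`.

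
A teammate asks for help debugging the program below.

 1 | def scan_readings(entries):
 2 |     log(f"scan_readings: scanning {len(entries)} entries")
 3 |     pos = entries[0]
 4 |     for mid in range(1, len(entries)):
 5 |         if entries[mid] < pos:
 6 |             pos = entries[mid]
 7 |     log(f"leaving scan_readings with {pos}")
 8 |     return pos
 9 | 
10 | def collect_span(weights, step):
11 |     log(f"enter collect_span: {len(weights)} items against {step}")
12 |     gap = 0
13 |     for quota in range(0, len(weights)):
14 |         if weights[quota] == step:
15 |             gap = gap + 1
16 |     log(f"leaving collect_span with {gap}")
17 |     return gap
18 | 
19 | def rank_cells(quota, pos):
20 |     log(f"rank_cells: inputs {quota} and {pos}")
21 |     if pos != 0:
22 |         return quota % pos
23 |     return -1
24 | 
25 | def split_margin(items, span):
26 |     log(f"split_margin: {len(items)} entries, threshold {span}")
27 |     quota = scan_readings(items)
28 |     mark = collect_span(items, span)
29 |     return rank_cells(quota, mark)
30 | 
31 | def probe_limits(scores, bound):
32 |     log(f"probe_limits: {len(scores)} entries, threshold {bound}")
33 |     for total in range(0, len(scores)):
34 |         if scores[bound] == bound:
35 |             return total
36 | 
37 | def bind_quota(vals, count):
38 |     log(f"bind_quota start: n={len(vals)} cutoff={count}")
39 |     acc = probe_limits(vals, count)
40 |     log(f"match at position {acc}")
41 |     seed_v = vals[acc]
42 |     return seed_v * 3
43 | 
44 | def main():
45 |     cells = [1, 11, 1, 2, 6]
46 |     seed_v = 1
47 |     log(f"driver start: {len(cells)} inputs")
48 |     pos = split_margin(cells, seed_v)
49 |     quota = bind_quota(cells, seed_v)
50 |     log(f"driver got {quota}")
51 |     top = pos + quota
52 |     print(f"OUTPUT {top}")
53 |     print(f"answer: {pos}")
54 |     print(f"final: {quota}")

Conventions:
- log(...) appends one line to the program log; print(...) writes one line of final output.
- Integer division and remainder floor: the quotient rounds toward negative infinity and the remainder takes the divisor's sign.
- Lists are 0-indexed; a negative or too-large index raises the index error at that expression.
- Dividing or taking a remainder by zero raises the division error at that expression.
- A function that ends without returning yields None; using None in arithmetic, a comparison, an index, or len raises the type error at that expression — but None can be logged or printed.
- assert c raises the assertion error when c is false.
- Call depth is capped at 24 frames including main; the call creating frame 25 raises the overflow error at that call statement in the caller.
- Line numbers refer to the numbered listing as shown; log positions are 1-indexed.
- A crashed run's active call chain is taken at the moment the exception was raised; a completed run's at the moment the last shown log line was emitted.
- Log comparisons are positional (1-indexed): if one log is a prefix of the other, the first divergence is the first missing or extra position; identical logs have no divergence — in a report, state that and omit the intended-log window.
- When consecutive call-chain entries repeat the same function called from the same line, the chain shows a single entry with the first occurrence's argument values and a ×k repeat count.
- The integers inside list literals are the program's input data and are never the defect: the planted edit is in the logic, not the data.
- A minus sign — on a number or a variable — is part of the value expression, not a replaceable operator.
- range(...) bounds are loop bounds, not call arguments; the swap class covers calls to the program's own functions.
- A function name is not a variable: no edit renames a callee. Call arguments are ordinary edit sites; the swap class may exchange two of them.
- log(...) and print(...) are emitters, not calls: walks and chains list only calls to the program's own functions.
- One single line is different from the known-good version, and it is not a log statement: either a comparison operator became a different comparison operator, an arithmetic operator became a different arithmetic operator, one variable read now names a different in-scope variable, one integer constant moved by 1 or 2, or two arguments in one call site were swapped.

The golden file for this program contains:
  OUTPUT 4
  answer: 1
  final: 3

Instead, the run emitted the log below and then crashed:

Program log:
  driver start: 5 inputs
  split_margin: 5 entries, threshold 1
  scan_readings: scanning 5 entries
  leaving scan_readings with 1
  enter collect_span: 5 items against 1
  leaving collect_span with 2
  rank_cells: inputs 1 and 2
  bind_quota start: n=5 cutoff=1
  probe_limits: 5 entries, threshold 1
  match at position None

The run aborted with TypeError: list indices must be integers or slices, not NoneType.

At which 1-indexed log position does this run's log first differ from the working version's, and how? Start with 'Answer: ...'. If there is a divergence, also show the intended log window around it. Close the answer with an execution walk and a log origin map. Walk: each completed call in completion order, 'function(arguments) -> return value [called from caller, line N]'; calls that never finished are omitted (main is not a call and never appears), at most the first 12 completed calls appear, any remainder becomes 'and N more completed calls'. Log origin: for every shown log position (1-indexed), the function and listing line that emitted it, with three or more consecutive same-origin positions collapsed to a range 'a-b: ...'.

Answer: position 10 — shown 'match at position None', intended 'match at position 0'.
Intended log window:
  8: bind_quota start: n=5 cutoff=1
  9: probe_limits: 5 entries, threshold 1
  10: match at position 0
  11: driver got 3
Execution walk:
  scan_readings([1, 11, 1, 2, 6]) -> 1  [called from split_margin, line 27]
  collect_span([1, 11, 1, 2, 6], 1) -> 2  [called from split_margin, line 28]
  rank_cells(1, 2) -> 1  [called from split_margin, line 29]
  split_margin([1, 11, 1, 2, 6], 1) -> 1  [called from main, line 48]
  probe_limits([1, 11, 1, 2, 6], 1) -> None  [called from bind_quota, line 39]
Log line origins:
  1 — main, line 47
  2 — split_margin, line 26
  3 — scan_readings, line 2
  4 — scan_readings, line 7
  5 — collect_span, line 11
  6 — collect_span, line 16
  7 — rank_cells, line 20
  8 — bind_quota, line 38
  9 — probe_limits, line 32
  10 — bind_quota, line 40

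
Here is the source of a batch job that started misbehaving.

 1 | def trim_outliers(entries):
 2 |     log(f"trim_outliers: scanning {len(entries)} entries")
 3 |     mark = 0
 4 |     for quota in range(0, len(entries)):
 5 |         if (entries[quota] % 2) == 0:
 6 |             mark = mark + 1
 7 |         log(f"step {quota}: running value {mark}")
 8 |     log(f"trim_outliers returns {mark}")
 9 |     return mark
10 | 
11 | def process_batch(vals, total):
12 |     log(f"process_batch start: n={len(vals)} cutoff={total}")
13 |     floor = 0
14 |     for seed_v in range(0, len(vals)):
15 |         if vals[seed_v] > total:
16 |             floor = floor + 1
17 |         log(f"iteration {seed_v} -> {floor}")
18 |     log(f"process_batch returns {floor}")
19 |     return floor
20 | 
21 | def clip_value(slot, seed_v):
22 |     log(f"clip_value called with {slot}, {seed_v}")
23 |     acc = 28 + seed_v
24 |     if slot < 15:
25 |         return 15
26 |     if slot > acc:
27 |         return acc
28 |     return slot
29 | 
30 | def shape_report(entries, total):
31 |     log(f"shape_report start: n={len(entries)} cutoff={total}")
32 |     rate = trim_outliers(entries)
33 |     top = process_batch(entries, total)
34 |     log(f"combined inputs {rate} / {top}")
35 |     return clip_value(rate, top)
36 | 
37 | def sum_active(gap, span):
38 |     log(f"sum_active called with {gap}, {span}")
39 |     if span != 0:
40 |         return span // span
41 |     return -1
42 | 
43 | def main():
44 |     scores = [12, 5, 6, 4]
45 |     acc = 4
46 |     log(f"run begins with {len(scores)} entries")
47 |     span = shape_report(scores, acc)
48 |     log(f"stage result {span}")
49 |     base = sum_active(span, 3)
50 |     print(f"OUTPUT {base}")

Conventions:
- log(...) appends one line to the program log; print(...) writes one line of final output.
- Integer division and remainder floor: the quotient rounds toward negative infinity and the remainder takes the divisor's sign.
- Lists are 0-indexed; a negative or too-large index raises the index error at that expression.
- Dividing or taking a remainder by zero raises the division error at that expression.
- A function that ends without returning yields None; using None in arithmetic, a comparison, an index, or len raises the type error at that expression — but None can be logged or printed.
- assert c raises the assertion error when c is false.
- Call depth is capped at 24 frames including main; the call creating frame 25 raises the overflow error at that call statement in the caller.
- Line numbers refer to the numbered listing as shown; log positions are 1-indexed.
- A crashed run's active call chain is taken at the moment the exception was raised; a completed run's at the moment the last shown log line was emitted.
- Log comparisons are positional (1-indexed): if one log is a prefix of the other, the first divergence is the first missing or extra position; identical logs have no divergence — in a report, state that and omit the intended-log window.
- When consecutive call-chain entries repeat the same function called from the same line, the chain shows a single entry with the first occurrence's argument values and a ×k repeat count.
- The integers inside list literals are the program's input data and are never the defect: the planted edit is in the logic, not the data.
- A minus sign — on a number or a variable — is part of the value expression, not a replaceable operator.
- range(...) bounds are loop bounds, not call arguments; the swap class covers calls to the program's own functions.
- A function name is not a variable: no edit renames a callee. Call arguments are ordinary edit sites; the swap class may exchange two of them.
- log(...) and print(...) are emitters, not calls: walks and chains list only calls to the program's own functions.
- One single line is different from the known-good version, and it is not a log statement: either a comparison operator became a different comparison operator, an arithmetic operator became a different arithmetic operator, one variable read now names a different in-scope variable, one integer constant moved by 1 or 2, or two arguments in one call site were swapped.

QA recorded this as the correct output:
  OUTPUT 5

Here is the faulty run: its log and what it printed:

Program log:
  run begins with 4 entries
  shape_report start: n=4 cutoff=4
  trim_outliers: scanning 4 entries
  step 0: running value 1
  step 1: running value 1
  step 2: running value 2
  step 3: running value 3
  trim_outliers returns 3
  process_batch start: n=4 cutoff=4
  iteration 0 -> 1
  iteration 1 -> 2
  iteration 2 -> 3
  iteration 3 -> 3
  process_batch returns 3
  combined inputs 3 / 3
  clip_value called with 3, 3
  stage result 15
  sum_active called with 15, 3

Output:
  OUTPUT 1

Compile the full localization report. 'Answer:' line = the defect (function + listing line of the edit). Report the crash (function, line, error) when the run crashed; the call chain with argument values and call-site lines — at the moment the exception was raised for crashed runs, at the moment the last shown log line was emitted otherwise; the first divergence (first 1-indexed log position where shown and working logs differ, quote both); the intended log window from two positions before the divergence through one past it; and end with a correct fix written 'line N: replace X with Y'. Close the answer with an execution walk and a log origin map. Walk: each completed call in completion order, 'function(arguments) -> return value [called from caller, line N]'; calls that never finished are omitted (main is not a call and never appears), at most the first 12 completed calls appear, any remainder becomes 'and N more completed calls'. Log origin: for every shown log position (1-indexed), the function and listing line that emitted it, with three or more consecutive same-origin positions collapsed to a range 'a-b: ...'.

Answer: the defect is in sum_active at line 40.
Key observation: Nothing in the log betrays the bug — only the output does.
Call chain: main -> sum_active(15, 3) (called at line 49).
First divergence: there is none — every log position agrees.
Execution walk:
  trim_outliers([12, 5, 6, 4]) -> 3  [called from shape_report, line 32]
  process_batch([12, 5, 6, 4], 4) -> 3  [called from shape_report, line 33]
  clip_value(3, 3) -> 15  [called from shape_report, line 35]
  shape_report([12, 5, 6, 4], 4) -> 15  [called from main, line 47]
  sum_active(15, 3) -> 1  [called from main, line 49]
Log origin:
  1: from main, line 46
  2: from shape_report, line 31
  3: from trim_outliers, line 2
  4-7: from trim_outliers, line 7
  8: from trim_outliers, line 8
  9: from process_batch, line 12
  10-13: from process_batch, line 17
  14: from process_batch, line 18
  15: from shape_report, line 34
  16: from clip_value, line 22
  17: from main, line 48
  18: from sum_active, line 38
A correct fix: line 40: replace `span // span` with `gap // span`.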